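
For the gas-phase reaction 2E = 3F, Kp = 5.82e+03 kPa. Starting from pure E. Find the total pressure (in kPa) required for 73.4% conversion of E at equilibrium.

P = 422 kPa

Let X = conversion of E (basis 1 mol E); extent of reaction ξ = 0.5X.
At extent ξ: n_E = 1 − X; n_F = 1.5X.
n_T = Σnᵢ = 1 + 0.5X.
Kp = p_F^3 / (p_E^2) with p_i = (n_i/n_T)·P.
At X = 0.734: the mole-fraction product g(X) = Π y_i^ν_i = 13.8. Since Kp = g(X)·P^{1}, P = (Kp/g)^(1/1) = (5.82e+03/13.8)^(1/1) = 422 kPa.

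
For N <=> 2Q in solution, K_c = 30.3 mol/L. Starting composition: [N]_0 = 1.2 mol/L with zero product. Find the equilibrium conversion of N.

Let X = conversion of N; extent ξ = 1.2·X mol/L.
Concentrations: [N] = 1.2 − 1.2X; [Q] = 2.4X.
K_c = [Q]^2 / ([N]).
Setting equal to 30.3 and solving for X on (0,1) gives X = 0.878.

X = 0.878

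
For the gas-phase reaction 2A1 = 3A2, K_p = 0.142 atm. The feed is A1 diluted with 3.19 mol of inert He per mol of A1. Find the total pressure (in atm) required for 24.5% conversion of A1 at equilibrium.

P = 7.03 atm

Basis: 1 mol A1 initially; let X = conversion of A1. Extent ξ = 0.5X.
Species balance: n_A1 = 1 − X; n_A2 = 1.5X; n_I = 3.19 (inert).
n_T = Σnᵢ = 4.19 + 0.5X.
K_p = p_A2^3 / (p_A1^2) with p_i = (n_i/n_T)·P.
At X = 0.245: the mole-fraction product g(X) = Π y_i^ν_i = 0.02019. Since K_p = g(X)·P^{1}, P = (K_p/g)^(1/1) = (0.142/0.02019)^(1/1) = 7.03 atm.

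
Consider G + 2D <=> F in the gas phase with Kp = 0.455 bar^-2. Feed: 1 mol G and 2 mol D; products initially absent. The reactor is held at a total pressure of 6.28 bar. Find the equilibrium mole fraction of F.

Take 1 mol G as basis and let X be its fractional conversion, so ξ = X.
Species balance: n_G = 1 − X; n_D = 2 − 2X; n_F = X.
Total moles n_T = 3 − 2X.
y_i = n_i/n_T, p_i = y_i·P. Kp = p_F / (p_G p_D^2).
Equating to 0.455 bar^-2 and solving on 0 < X < 1: X = 0.709.
Then n_F = 0.709, n_T = 1.58, so y_F = 0.448.

y_F = 0.448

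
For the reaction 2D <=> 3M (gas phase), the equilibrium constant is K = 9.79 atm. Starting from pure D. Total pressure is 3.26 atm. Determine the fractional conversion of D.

Basis: 1 mol D initially; let X = conversion of D. Extent ξ = 0.5X.
Moles: n_D = 1 − X; n_M = 1.5X.
Total moles n_T = 1 + 0.5X.
With p_i = (n_i/n_T)P, K = p_M^3 / (p_D^2).
Equating to 9.79 atm and solving on 0 < X < 1: X = 0.584.

X = 0.584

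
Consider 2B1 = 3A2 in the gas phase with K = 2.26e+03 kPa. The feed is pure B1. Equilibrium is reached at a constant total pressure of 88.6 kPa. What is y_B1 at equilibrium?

Take 1 mol B1 as basis and let X be its fractional conversion, so ξ = 0.5X.
Mole table: n_B1 = 1 − X; n_A2 = 1.5X.
n_T = Σnᵢ = 1 + 0.5X.
Mole fractions y_i = n_i/n_T; K = p_A2^3 / (p_B1^2) with p_i = y_i·P.
Substituting and setting equal to 2.26e+03 kPa gives a polynomial in X; the root in (0,1) is X = 0.785.
Then n_B1 = 0.215, n_T = 1.39, so y_B1 = 0.154.

y_B1 = 0.154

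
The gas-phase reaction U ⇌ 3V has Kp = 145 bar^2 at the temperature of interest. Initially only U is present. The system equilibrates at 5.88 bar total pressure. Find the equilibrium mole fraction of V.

Basis: 1 mol U initially; let X = conversion of U. Extent ξ = X.
Mole table: n_U = 1 − X; n_V = 3X.
Total moles n_T = 1 + 2X.
With p_i = (n_i/n_T)P, Kp = p_V^3 / (p_U).
Equating to 145 bar^2 and solving on 0 < X < 1: X = 0.658.
Then n_V = 1.97, n_T = 2.32, so y_V = 0.852.

y_V = 0.852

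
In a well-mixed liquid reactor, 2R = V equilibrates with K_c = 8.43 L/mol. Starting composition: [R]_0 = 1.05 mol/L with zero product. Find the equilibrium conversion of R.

Let X = conversion of R; extent ξ = 1.05X/2 mol/L.
Concentrations: [R] = 1.05 − 1.05X; [V] = 0.525X.
K_c = [V] / ([R]^2).
This equals 8.43 at X = 0.789 (the root in 0 < X < 1).

X = 0.789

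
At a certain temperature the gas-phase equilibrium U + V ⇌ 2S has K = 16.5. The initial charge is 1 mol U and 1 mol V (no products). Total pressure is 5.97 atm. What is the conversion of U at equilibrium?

Basis: 1 mol U initially; let X = conversion of U. Extent ξ = X.
Species balance: n_U = 1 − X; n_V = 1 − X; n_S = 2X.
Total moles n_T = 2 (Δν = 0, constant).
Mole fractions y_i = n_i/n_T; K = p_S^2 / (p_U p_V) with p_i = y_i·P.
Equating to 16.5 and solving on 0 < X < 1: X = 0.670.

X = 0.670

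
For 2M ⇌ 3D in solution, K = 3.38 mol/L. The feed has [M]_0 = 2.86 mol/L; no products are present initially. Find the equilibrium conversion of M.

X = 0.465

Let X = conversion of M; extent ξ = 2.86X/2 mol/L.
Concentrations: [M] = 2.86 − 2.86X; [D] = 4.29X.
K = [D]^3 / ([M]^2).
Equating to 3.38 mol/L: the physical root is X = 0.465.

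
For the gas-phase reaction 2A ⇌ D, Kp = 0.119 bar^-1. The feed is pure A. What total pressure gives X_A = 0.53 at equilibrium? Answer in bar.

Basis: 1 mol A initially; let X = conversion of A. Extent ξ = 0.5X.
Mole table: n_A = 1 − X; n_D = 0.5X.
Summing: n_T = 1 − 0.5X.
Kp = p_D / (p_A^2) with p_i = (n_i/n_T)·P.
At X = 0.53: the mole-fraction product g(X) = Π y_i^ν_i = 0.8817. Since Kp = g(X)·P^{-1}, P = (g/Kp)^(1/1) = (0.8817/0.119)^(1/1) = 7.41 bar.

P = 7.41 bar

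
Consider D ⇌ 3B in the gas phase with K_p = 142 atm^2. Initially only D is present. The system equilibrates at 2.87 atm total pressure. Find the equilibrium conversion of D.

Take 1 mol D as basis and let X be its fractional conversion, so ξ = X.
Mole table: n_D = 1 − X; n_B = 3X.
n_T = Σnᵢ = 1 + 2X.
y_i = n_i/n_T, p_i = y_i·P. K_p = p_B^3 / (p_D).
Substituting and setting equal to 142 atm^2 gives a polynomial in X; the root in (0,1) is X = 0.864.

X = 0.864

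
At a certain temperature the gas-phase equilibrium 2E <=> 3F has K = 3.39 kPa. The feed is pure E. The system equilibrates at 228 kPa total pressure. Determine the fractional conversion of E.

X = 0.151

Take 1 mol E as basis and let X be its fractional conversion, so ξ = 0.5X.
At extent ξ: n_E = 1 − X; n_F = 1.5X.
n_T = Σnᵢ = 1 + 0.5X.
Mole fractions y_i = n_i/n_T; K = p_F^3 / (p_E^2) with p_i = y_i·P.
This yields a degree-3 equation in X; solving on (0,1), X = 0.151.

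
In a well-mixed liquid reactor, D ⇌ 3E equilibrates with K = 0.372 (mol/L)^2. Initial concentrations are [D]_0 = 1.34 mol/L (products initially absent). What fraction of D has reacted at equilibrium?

Let X = conversion of D; extent ξ = 1.34·X mol/L.
Concentrations: [D] = 1.34 − 1.34X; [E] = 4.02X.
K = [E]^3 / ([D]).
This equals 0.372 at X = 0.184 (the root in 0 < X < 1).

X = 0.184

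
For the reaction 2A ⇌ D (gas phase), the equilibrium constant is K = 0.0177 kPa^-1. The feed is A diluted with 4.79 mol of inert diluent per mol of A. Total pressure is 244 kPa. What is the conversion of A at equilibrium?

X = 0.457

Let X = conversion of A (basis 1 mol A); extent of reaction ξ = 0.5X.
Mole table: n_A = 1 − X; n_D = 0.5X; n_I = 4.79 (inert).
n_T = Σnᵢ = 5.79 − 0.5X.
With p_i = (n_i/n_T)P, K = p_D / (p_A^2).
Setting this equal to 0.0177 kPa^-1 and taking the physical root (0 < X < 1) gives X = 0.457.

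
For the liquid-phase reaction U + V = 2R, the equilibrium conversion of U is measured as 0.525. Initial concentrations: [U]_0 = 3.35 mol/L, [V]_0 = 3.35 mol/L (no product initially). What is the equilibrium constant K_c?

K_c = 4.89

Let X = conversion of U.
Concentrations: [U] = 3.35 − 3.35X; [V] = 3.35 − 3.35X; [R] = 6.7X.
At X = 0.525: [U] = 1.59, [V] = 1.59, [R] = 3.52.
K_c = [R]^2 / ([U] [V]) = 4.89.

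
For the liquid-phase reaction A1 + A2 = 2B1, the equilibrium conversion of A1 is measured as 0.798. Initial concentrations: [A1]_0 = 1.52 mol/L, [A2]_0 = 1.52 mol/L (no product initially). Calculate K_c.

Let X = conversion of A1.
Concentrations: [A1] = 1.52 − 1.52X; [A2] = 1.52 − 1.52X; [B1] = 3.04X.
At X = 0.798: [A1] = 0.307, [A2] = 0.307, [B1] = 2.43.
K_c = [B1]^2 / ([A1] [A2]) = 62.4.

K_c = 62.4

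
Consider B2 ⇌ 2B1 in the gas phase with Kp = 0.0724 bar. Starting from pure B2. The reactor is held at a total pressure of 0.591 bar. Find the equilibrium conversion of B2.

Let X = conversion of B2 (basis 1 mol B2); extent of reaction ξ = X.
At extent ξ: n_B2 = 1 − X; n_B1 = 2X.
Summing: n_T = 1 + X.
With p_i = (n_i/n_T)P, Kp = p_B1^2 / (p_B2).
This yields a degree-2 equation in X; solving on (0,1), X = 0.172.

X = 0.172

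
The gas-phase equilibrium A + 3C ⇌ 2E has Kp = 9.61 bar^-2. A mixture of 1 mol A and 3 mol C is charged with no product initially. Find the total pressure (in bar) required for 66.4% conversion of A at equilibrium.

Basis: 1 mol A initially; let X = conversion of A. Extent ξ = X.
Moles: n_A = 1 − X; n_C = 3 − 3X; n_E = 2X.
Total moles n_T = 4 − 2X.
Kp = p_E^2 / (p_A p_C^3) with p_i = (n_i/n_T)·P.
At X = 0.664: the mole-fraction product g(X) = Π y_i^ν_i = 36.59. Since Kp = g(X)·P^{-2}, P = (g/Kp)^(1/2) = (36.59/9.61)^(1/2) = 1.95 bar.

P = 1.95 bar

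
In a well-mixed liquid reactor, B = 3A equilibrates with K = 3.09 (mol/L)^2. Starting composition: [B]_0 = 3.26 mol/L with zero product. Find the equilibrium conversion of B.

Let X = conversion of B; extent ξ = 3.26·X mol/L.
Concentrations: [B] = 3.26 − 3.26X; [A] = 9.78X.
K = [A]^3 / ([B]).
Solving K = 3.09 for X ∈ (0,1): X = 0.205.

X = 0.205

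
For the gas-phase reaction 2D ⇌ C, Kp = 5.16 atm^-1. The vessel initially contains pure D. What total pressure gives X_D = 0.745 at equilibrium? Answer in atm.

P = 0.697 atm

Take 1 mol D as basis and let X be its fractional conversion, so ξ = 0.5X.
Moles: n_D = 1 − X; n_C = 0.5X.
Total moles n_T = 1 − 0.5X.
Kp = p_C / (p_D^2) with p_i = (n_i/n_T)·P.
At X = 0.745: the mole-fraction product g(X) = Π y_i^ν_i = 3.595. Since Kp = g(X)·P^{-1}, P = (g/Kp)^(1/1) = (3.595/5.16)^(1/1) = 0.697 atm.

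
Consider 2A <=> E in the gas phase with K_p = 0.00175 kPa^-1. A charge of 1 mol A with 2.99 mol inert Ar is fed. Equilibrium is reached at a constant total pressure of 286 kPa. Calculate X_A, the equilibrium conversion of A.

X = 0.175

Let X = conversion of A (basis 1 mol A); extent of reaction ξ = 0.5X.
Mole table: n_A = 1 − X; n_E = 0.5X; n_I = 2.99 (inert).
Summing: n_T = 3.99 − 0.5X.
Mole fractions y_i = n_i/n_T; K_p = p_E / (p_A^2) with p_i = y_i·P.
Substituting and setting equal to 0.00175 kPa^-1 gives a polynomial in X; the root in (0,1) is X = 0.175.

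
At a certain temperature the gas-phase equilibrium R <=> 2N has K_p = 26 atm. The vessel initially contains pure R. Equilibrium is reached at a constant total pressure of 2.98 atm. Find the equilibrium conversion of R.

X = 0.828

Let X = conversion of R (basis 1 mol R); extent of reaction ξ = X.
At extent ξ: n_R = 1 − X; n_N = 2X.
Summing: n_T = 1 + X.
With p_i = (n_i/n_T)P, K_p = p_N^2 / (p_R).
This yields a degree-2 equation in X; solving on (0,1), X = 0.828.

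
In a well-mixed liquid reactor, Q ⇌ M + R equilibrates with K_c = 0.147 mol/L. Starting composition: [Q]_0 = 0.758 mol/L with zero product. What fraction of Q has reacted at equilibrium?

X = 0.354

Let X = conversion of Q; extent ξ = 0.758·X mol/L.
Concentrations: [Q] = 0.758 − 0.758X; [M] = 0.758X; [R] = 0.758X.
K_c = [M] [R] / ([Q]).
This equals 0.147 at X = 0.354 (the root in 0 < X < 1).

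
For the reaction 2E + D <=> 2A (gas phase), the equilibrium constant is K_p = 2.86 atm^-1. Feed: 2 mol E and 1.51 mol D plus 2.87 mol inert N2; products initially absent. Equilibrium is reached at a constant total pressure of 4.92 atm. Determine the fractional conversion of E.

Take 2 mol E as basis and let X be its fractional conversion, so ξ = X.
At extent ξ: n_E = 2 − 2X; n_D = 1.51 − X; n_A = 2X; n_I = 2.87 (inert).
n_T = Σnᵢ = 6.38 − X.
y_i = n_i/n_T, p_i = y_i·P. K_p = p_A^2 / (p_E^2 p_D).
Setting this equal to 2.86 atm^-1 and taking the physical root (0 < X < 1) gives X = 0.598.

X = 0.598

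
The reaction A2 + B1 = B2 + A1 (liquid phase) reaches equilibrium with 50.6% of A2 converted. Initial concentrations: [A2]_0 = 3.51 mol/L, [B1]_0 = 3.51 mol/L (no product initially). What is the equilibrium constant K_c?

Let X = conversion of A2.
Concentrations: [A2] = 3.51 − 3.51X; [B1] = 3.51 − 3.51X; [B2] = 3.51X; [A1] = 3.51X.
At X = 0.506: [A2] = 1.73, [B1] = 1.73, [B2] = 1.78, [A1] = 1.78.
K_c = [B2] [A1] / ([A2] [B1]) = 1.05.

K_c = 1.05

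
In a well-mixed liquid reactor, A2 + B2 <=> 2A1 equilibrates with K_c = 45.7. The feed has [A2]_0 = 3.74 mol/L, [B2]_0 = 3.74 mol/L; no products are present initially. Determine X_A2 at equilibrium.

Let X = conversion of A2; extent ξ = 3.74·X mol/L.
Concentrations: [A2] = 3.74 − 3.74X; [B2] = 3.74 − 3.74X; [A1] = 7.48X.
K_c = [A1]^2 / ([A2] [B2]).
Setting equal to 45.7 and solving for X on (0,1) gives X = 0.772.

X = 0.772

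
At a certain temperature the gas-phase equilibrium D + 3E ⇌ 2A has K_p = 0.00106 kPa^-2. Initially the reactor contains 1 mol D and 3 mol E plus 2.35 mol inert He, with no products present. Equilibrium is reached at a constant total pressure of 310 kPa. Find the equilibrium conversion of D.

Take 1 mol D as basis and let X be its fractional conversion, so ξ = X.
Moles: n_D = 1 − X; n_E = 3 − 3X; n_A = 2X; n_I = 2.35 (inert).
Total moles n_T = 6.35 − 2X.
With p_i = (n_i/n_T)P, K_p = p_A^2 / (p_D p_E^3).
Equating to 0.00106 kPa^-2 and solving on 0 < X < 1: X = 0.647.

X = 0.647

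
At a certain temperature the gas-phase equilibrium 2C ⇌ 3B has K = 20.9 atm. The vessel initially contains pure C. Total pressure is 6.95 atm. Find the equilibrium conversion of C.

X = 0.584

Basis: 1 mol C initially; let X = conversion of C. Extent ξ = 0.5X.
Species balance: n_C = 1 − X; n_B = 1.5X.
Total moles n_T = 1 + 0.5X.
With p_i = (n_i/n_T)P, K = p_B^3 / (p_C^2).
Setting this equal to 20.9 atm and taking the physical root (0 < X < 1) gives X = 0.584.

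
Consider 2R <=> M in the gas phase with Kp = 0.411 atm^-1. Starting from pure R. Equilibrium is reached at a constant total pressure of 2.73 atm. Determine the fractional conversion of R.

Let X = conversion of R (basis 1 mol R); extent of reaction ξ = 0.5X.
Moles: n_R = 1 − X; n_M = 0.5X.
Summing: n_T = 1 − 0.5X.
With p_i = (n_i/n_T)P, Kp = p_M / (p_R^2).
Setting this equal to 0.411 atm^-1 and taking the physical root (0 < X < 1) gives X = 0.573.

X = 0.573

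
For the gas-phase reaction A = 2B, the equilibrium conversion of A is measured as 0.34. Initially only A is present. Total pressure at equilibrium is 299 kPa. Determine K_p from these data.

Let X = conversion of A (basis 1 mol A); extent of reaction ξ = X.
Species balance: n_A = 1 − X; n_B = 2X.
Total moles n_T = 1 + X.
At X = 0.34: n_A = 0.66, n_B = 0.68, n_T = 1.34.
p_i = (n_i/n_T)·P. K_p = p_B^2 / (p_A) = 156 kPa.

K_p = 156 kPa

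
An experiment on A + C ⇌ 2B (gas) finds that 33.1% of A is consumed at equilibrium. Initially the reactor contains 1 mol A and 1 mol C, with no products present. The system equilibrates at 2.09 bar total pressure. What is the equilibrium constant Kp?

Kp = 0.979

Let X = conversion of A (basis 1 mol A); extent of reaction ξ = X.
At extent ξ: n_A = 1 − X; n_C = 1 − X; n_B = 2X.
Total moles n_T = 2 (Δν = 0, constant).
At X = 0.331: n_A = 0.669, n_C = 0.669, n_B = 0.662, n_T = 2.
p_i = (n_i/n_T)·P. Kp = p_B^2 / (p_A p_C) = 0.979.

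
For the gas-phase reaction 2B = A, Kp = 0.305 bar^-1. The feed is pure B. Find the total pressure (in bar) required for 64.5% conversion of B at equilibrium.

Take 1 mol B as basis and let X be its fractional conversion, so ξ = 0.5X.
Moles: n_B = 1 − X; n_A = 0.5X.
Summing: n_T = 1 − 0.5X.
Kp = p_A / (p_B^2) with p_i = (n_i/n_T)·P.
At X = 0.645: the mole-fraction product g(X) = Π y_i^ν_i = 1.734. Since Kp = g(X)·P^{-1}, P = (g/Kp)^(1/1) = (1.734/0.305)^(1/1) = 5.68 bar.

P = 5.68 bar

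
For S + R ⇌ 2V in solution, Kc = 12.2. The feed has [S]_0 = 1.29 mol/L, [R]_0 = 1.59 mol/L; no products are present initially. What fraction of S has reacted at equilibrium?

Let X = conversion of S; extent ξ = 1.29·X mol/L.
Concentrations: [S] = 1.29 − 1.29X; [R] = 1.59 − 1.29X; [V] = 2.58X.
Kc = [V]^2 / ([S] [R]).
This equals 12.2 at X = 0.699 (the root in 0 < X < 1).

X = 0.699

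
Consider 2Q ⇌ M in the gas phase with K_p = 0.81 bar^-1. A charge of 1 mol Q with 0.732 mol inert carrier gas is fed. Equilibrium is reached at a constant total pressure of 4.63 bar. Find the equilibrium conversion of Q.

X = 0.651

Let X = conversion of Q (basis 1 mol Q); extent of reaction ξ = 0.5X.
At extent ξ: n_Q = 1 − X; n_M = 0.5X; n_I = 0.732 (inert).
n_T = Σnᵢ = 1.73 − 0.5X.
Mole fractions y_i = n_i/n_T; K_p = p_M / (p_Q^2) with p_i = y_i·P.
This yields a degree-2 equation in X; solving on (0,1), X = 0.651.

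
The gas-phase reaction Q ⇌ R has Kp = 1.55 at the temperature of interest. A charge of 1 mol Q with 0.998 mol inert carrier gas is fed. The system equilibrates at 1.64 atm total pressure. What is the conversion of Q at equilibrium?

X = 0.608

Let X = conversion of Q (basis 1 mol Q); extent of reaction ξ = X.
Species balance: n_Q = 1 − X; n_R = X; n_I = 0.998 (inert).
n_T stays at 2 (no change in mole number).
y_i = n_i/n_T, p_i = y_i·P. Kp = p_R / (p_Q).
Substituting and setting equal to 1.55 gives a polynomial in X; the root in (0,1) is X = 0.608.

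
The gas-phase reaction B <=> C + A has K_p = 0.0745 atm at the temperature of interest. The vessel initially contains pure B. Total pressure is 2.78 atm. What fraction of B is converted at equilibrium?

Let X = conversion of B (basis 1 mol B); extent of reaction ξ = X.
Mole table: n_B = 1 − X; n_C = X; n_A = X.
Summing: n_T = 1 + X.
With p_i = (n_i/n_T)P, K_p = p_C p_A / (p_B).
Substituting and setting equal to 0.0745 atm gives a polynomial in X; the root in (0,1) is X = 0.162.

X = 0.162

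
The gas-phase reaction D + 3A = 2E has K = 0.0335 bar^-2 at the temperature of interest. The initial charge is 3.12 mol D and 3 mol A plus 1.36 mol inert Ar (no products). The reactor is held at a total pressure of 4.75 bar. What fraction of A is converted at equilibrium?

Let X = conversion of A (basis 3 mol A); extent of reaction ξ = X.
At extent ξ: n_D = 3.12 − X; n_A = 3 − 3X; n_E = 2X; n_I = 1.36 (inert).
Summing: n_T = 7.48 − 2X.
y_i = n_i/n_T, p_i = y_i·P. K = p_E^2 / (p_D p_A^3).
Substituting and setting equal to 0.0335 bar^-2 gives a polynomial in X; the root in (0,1) is X = 0.314.

X = 0.314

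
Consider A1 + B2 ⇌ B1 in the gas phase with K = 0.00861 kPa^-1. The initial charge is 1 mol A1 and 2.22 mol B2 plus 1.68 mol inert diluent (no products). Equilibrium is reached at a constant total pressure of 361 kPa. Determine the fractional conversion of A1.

X = 0.545

Basis: 1 mol A1 initially; let X = conversion of A1. Extent ξ = X.
Species balance: n_A1 = 1 − X; n_B2 = 2.22 − X; n_B1 = X; n_I = 1.68 (inert).
n_T = Σnᵢ = 4.9 − X.
y_i = n_i/n_T, p_i = y_i·P. K = p_B1 / (p_A1 p_B2).
Setting this equal to 0.00861 kPa^-1 and taking the physical root (0 < X < 1) gives X = 0.545.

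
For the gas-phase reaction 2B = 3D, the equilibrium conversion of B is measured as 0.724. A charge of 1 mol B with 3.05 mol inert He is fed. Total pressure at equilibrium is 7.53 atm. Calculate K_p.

Basis: 1 mol B initially; let X = conversion of B. Extent ξ = 0.5X.
Species balance: n_B = 1 − X; n_D = 1.5X; n_I = 3.05 (inert).
Summing: n_T = 4.05 + 0.5X.
At X = 0.724: n_B = 0.276, n_D = 1.09, n_T = 4.41.
p_i = (n_i/n_T)·P. K_p = p_D^3 / (p_B^2) = 28.7 atm.

K_p = 28.7 atm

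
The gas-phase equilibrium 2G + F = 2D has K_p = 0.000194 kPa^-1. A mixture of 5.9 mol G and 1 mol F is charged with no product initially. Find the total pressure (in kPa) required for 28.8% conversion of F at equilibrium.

P = 560 kPa

Let X = conversion of F (basis 1 mol F); extent of reaction ξ = X.
Mole table: n_G = 5.9 − 2X; n_F = 1 − X; n_D = 2X.
n_T = Σnᵢ = 6.9 − X.
K_p = p_D^2 / (p_G^2 p_F) with p_i = (n_i/n_T)·P.
At X = 0.288: the mole-fraction product g(X) = Π y_i^ν_i = 0.1087. Since K_p = g(X)·P^{-1}, P = (g/K_p)^(1/1) = (0.1087/0.000194)^(1/1) = 560 kPa.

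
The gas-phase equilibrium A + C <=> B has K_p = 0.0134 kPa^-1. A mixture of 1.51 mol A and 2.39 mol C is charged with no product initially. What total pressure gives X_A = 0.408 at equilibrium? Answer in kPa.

Basis: 1.51 mol A initially; let X = conversion of A. Extent ξ = 1.51X.
Moles: n_A = 1.51 − 1.51X; n_C = 2.39 − 1.51X; n_B = 1.51X.
Summing: n_T = 3.9 − 1.51X.
K_p = p_B / (p_A p_C) with p_i = (n_i/n_T)·P.
At X = 0.408: the mole-fraction product g(X) = Π y_i^ν_i = 1.276. Since K_p = g(X)·P^{-1}, P = (g/K_p)^(1/1) = (1.276/0.0134)^(1/1) = 95.2 kPa.

P = 95.2 kPa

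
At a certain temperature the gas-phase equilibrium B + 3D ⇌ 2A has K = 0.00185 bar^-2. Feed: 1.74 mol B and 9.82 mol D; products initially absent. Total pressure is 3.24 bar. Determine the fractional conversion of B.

X = 0.123

Let X = conversion of B (basis 1.74 mol B); extent of reaction ξ = 1.74X.
Mole table: n_B = 1.74 − 1.74X; n_D = 9.82 − 5.22X; n_A = 3.48X.
Total moles n_T = 11.6 − 3.48X.
y_i = n_i/n_T, p_i = y_i·P. K = p_A^2 / (p_B p_D^3).
Equating to 0.00185 bar^-2 and solving on 0 < X < 1: X = 0.123.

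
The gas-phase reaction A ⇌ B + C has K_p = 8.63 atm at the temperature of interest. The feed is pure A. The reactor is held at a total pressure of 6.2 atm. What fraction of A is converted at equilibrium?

Let X = conversion of A (basis 1 mol A); extent of reaction ξ = X.
At extent ξ: n_A = 1 − X; n_B = X; n_C = X.
Summing: n_T = 1 + X.
y_i = n_i/n_T, p_i = y_i·P. K_p = p_B p_C / (p_A).
Setting this equal to 8.63 atm and taking the physical root (0 < X < 1) gives X = 0.763.

X = 0.763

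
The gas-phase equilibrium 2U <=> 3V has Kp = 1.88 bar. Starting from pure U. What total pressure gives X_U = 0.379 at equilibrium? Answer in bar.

Let X = conversion of U (basis 1 mol U); extent of reaction ξ = 0.5X.
At extent ξ: n_U = 1 − X; n_V = 1.5X.
Total moles n_T = 1 + 0.5X.
Kp = p_V^3 / (p_U^2) with p_i = (n_i/n_T)·P.
At X = 0.379: the mole-fraction product g(X) = Π y_i^ν_i = 0.4005. Since Kp = g(X)·P^{1}, P = (Kp/g)^(1/1) = (1.88/0.4005)^(1/1) = 4.69 bar.

P = 4.69 bar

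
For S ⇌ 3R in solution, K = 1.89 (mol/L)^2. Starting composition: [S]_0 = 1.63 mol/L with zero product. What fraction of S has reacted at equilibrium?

X = 0.268

Let X = conversion of S; extent ξ = 1.63·X mol/L.
Concentrations: [S] = 1.63 − 1.63X; [R] = 4.89X.
K = [R]^3 / ([S]).
Equating to 1.89 (mol/L)^2: the physical root is X = 0.268.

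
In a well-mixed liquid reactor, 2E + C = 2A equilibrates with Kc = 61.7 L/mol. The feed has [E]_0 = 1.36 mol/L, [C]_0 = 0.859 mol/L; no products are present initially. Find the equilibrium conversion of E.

X = 0.813

Let X = conversion of E; extent ξ = 1.36X/2 mol/L.
Concentrations: [E] = 1.36 − 1.36X; [C] = 0.859 − 0.68X; [A] = 1.36X.
Kc = [A]^2 / ([E]^2 [C]).
Solving Kc = 61.7 for X ∈ (0,1): X = 0.813.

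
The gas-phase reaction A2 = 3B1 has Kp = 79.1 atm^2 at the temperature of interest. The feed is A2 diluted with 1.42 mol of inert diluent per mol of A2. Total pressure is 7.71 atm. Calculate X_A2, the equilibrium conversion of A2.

X = 0.628

Basis: 1 mol A2 initially; let X = conversion of A2. Extent ξ = X.
Species balance: n_A2 = 1 − X; n_B1 = 3X; n_I = 1.42 (inert).
Summing: n_T = 2.42 + 2X.
y_i = n_i/n_T, p_i = y_i·P. Kp = p_B1^3 / (p_A2).
Substituting and setting equal to 79.1 atm^2 gives a polynomial in X; the root in (0,1) is X = 0.628.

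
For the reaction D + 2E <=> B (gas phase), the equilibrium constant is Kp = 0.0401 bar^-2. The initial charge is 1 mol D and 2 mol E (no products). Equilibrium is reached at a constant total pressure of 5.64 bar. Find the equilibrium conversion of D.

X = 0.302

Let X = conversion of D (basis 1 mol D); extent of reaction ξ = X.
Mole table: n_D = 1 − X; n_E = 2 − 2X; n_B = X.
Total moles n_T = 3 − 2X.
Mole fractions y_i = n_i/n_T; Kp = p_B / (p_D p_E^2) with p_i = y_i·P.
Substituting and setting equal to 0.0401 bar^-2 gives a polynomial in X; the root in (0,1) is X = 0.302.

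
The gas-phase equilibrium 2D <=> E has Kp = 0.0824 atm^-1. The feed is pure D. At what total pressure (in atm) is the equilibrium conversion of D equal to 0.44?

P = 6.64 atm

Let X = conversion of D (basis 1 mol D); extent of reaction ξ = 0.5X.
Mole table: n_D = 1 − X; n_E = 0.5X.
n_T = Σnᵢ = 1 − 0.5X.
Kp = p_E / (p_D^2) with p_i = (n_i/n_T)·P.
At X = 0.44: the mole-fraction product g(X) = Π y_i^ν_i = 0.5472. Since Kp = g(X)·P^{-1}, P = (g/Kp)^(1/1) = (0.5472/0.0824)^(1/1) = 6.64 atm.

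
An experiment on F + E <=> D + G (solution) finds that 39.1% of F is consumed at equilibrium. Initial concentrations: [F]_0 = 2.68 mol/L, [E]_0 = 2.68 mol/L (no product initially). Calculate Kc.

Kc = 0.412

Let X = conversion of F.
Concentrations: [F] = 2.68 − 2.68X; [E] = 2.68 − 2.68X; [D] = 2.68X; [G] = 2.68X.
At X = 0.391: [F] = 1.63, [E] = 1.63, [D] = 1.05, [G] = 1.05.
Kc = [D] [G] / ([F] [E]) = 0.412.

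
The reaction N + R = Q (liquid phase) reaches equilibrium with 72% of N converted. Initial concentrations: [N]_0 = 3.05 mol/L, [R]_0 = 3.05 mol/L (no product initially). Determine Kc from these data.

Let X = conversion of N.
Concentrations: [N] = 3.05 − 3.05X; [R] = 3.05 − 3.05X; [Q] = 3.05X.
At X = 0.72: [N] = 0.854, [R] = 0.854, [Q] = 2.2.
Kc = [Q] / ([N] [R]) = 3.01 L/mol.

Kc = 3.01 L/mol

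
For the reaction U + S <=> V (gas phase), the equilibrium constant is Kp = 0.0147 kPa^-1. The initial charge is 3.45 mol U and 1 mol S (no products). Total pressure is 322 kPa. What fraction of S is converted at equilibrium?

Basis: 1 mol S initially; let X = conversion of S. Extent ξ = X.
Mole table: n_U = 3.45 − X; n_S = 1 − X; n_V = X.
n_T = Σnᵢ = 4.45 − X.
With p_i = (n_i/n_T)P, Kp = p_V / (p_U p_S).
Substituting and setting equal to 0.0147 kPa^-1 gives a polynomial in X; the root in (0,1) is X = 0.775.

X = 0.775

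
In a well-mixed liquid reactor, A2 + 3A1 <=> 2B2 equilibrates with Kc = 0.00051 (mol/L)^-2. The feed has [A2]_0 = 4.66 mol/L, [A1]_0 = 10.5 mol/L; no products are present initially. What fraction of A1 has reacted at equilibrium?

X = 0.168

Let X = conversion of A1; extent ξ = 10.5X/3 mol/L.
Concentrations: [A2] = 4.66 − 3.5X; [A1] = 10.5 − 10.5X; [B2] = 7X.
Kc = [B2]^2 / ([A2] [A1]^3).
Equating to 0.00051 (mol/L)^-2: the physical root is X = 0.168.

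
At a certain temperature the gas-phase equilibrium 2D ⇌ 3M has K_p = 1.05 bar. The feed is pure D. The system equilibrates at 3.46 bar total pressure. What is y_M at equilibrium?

y_M = 0.451

Let X = conversion of D (basis 1 mol D); extent of reaction ξ = 0.5X.
At extent ξ: n_D = 1 − X; n_M = 1.5X.
Summing: n_T = 1 + 0.5X.
Mole fractions y_i = n_i/n_T; K_p = p_M^3 / (p_D^2) with p_i = y_i·P.
Setting this equal to 1.05 bar and taking the physical root (0 < X < 1) gives X = 0.354.
Then n_M = 0.53, n_T = 1.18, so y_M = 0.451.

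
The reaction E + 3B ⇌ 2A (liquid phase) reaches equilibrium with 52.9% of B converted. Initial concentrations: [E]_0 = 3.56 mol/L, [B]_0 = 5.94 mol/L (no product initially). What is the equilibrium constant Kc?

Kc = 0.0798 (mol/L)^-2

Let X = conversion of B.
Concentrations: [E] = 3.56 − 1.98X; [B] = 5.94 − 5.94X; [A] = 3.96X.
At X = 0.529: [E] = 2.51, [B] = 2.8, [A] = 2.09.
Kc = [A]^2 / ([E] [B]^3) = 0.0798 (mol/L)^-2.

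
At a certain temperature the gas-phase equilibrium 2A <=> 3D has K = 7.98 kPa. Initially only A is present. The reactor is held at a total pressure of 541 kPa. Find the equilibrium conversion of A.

Take 1 mol A as basis and let X be its fractional conversion, so ξ = 0.5X.
At extent ξ: n_A = 1 − X; n_D = 1.5X.
Total moles n_T = 1 + 0.5X.
With p_i = (n_i/n_T)P, K = p_D^3 / (p_A^2).
Setting this equal to 7.98 kPa and taking the physical root (0 < X < 1) gives X = 0.150.

X = 0.150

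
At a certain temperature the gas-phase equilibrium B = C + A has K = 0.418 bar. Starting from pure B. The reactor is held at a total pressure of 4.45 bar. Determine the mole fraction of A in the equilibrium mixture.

y_A = 0.227

Basis: 1 mol B initially; let X = conversion of B. Extent ξ = X.
Moles: n_B = 1 − X; n_C = X; n_A = X.
Total moles n_T = 1 + X.
Mole fractions y_i = n_i/n_T; K = p_C p_A / (p_B) with p_i = y_i·P.
Substituting and setting equal to 0.418 bar gives a polynomial in X; the root in (0,1) is X = 0.293.
Then n_A = 0.293, n_T = 1.29, so y_A = 0.227.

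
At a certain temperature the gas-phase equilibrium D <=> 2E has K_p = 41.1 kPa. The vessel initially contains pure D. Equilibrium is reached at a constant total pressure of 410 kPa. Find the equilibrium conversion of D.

X = 0.156

Take 1 mol D as basis and let X be its fractional conversion, so ξ = X.
Species balance: n_D = 1 − X; n_E = 2X.
Summing: n_T = 1 + X.
Mole fractions y_i = n_i/n_T; K_p = p_E^2 / (p_D) with p_i = y_i·P.
Equating to 41.1 kPa and solving on 0 < X < 1: X = 0.156.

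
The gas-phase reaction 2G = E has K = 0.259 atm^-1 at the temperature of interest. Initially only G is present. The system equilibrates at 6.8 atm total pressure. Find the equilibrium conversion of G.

X = 0.647

Take 1 mol G as basis and let X be its fractional conversion, so ξ = 0.5X.
Mole table: n_G = 1 − X; n_E = 0.5X.
Total moles n_T = 1 − 0.5X.
With p_i = (n_i/n_T)P, K = p_E / (p_G^2).
This yields a degree-2 equation in X; solving on (0,1), X = 0.647.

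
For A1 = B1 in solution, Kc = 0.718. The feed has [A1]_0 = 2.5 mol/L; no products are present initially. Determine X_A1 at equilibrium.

Let X = conversion of A1; extent ξ = 2.5·X mol/L.
Concentrations: [A1] = 2.5 − 2.5X; [B1] = 2.5X.
Kc = [B1] / ([A1]).
This equals 0.718 at X = 0.418 (the root in 0 < X < 1).

X = 0.418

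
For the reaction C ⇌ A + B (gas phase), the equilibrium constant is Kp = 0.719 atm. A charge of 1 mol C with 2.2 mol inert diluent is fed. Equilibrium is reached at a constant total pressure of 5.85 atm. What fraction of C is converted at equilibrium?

Let X = conversion of C (basis 1 mol C); extent of reaction ξ = X.
Species balance: n_C = 1 − X; n_A = X; n_B = X; n_I = 2.2 (inert).
Total moles n_T = 3.2 + X.
With p_i = (n_i/n_T)P, Kp = p_A p_B / (p_C).
Equating to 0.719 atm and solving on 0 < X < 1: X = 0.484.

X = 0.484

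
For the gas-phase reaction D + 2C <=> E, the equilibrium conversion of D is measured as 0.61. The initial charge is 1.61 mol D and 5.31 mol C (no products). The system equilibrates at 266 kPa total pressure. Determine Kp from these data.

Let X = conversion of D (basis 1.61 mol D); extent of reaction ξ = 1.61X.
Species balance: n_D = 1.61 − 1.61X; n_C = 5.31 − 3.22X; n_E = 1.61X.
n_T = Σnᵢ = 6.92 − 3.22X.
At X = 0.61: n_D = 0.628, n_C = 3.35, n_E = 0.982, n_T = 4.96.
p_i = (n_i/n_T)·P. Kp = p_E / (p_D p_C^2) = 4.85e-05 kPa^-2.

Kp = 4.85e-05 kPa^-2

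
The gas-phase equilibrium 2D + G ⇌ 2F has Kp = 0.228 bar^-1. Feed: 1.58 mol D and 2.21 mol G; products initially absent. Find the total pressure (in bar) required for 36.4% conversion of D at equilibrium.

Basis: 1.58 mol D initially; let X = conversion of D. Extent ξ = 0.79X.
Species balance: n_D = 1.58 − 1.58X; n_G = 2.21 − 0.79X; n_F = 1.58X.
Summing: n_T = 3.79 − 0.79X.
Kp = p_F^2 / (p_D^2 p_G) with p_i = (n_i/n_T)·P.
At X = 0.364: the mole-fraction product g(X) = Π y_i^ν_i = 0.5968. Since Kp = g(X)·P^{-1}, P = (g/Kp)^(1/1) = (0.5968/0.228)^(1/1) = 2.62 bar.

P = 2.62 bar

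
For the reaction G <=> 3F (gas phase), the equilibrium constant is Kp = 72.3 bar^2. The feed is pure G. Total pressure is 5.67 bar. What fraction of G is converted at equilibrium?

Let X = conversion of G (basis 1 mol G); extent of reaction ξ = X.
Species balance: n_G = 1 − X; n_F = 3X.
n_T = Σnᵢ = 1 + 2X.
With p_i = (n_i/n_T)P, Kp = p_F^3 / (p_G).
Setting this equal to 72.3 bar^2 and taking the physical root (0 < X < 1) gives X = 0.549.

X = 0.549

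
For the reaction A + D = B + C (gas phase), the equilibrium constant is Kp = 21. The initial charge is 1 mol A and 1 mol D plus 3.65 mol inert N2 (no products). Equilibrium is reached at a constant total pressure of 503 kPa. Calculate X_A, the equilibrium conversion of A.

X = 0.821

Let X = conversion of A (basis 1 mol A); extent of reaction ξ = X.
Species balance: n_A = 1 − X; n_D = 1 − X; n_B = X; n_C = X; n_I = 3.65 (inert).
Since Δν = 0, n_T = 5.65 throughout.
Mole fractions y_i = n_i/n_T; Kp = p_B p_C / (p_A p_D) with p_i = y_i·P.
Setting this equal to 21 and taking the physical root (0 < X < 1) gives X = 0.821.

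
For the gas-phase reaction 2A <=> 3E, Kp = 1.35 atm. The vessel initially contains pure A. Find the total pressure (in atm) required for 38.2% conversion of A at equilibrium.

P = 3.26 atm

Take 1 mol A as basis and let X be its fractional conversion, so ξ = 0.5X.
Mole table: n_A = 1 − X; n_E = 1.5X.
Total moles n_T = 1 + 0.5X.
Kp = p_E^3 / (p_A^2) with p_i = (n_i/n_T)·P.
At X = 0.382: the mole-fraction product g(X) = Π y_i^ν_i = 0.4136. Since Kp = g(X)·P^{1}, P = (Kp/g)^(1/1) = (1.35/0.4136)^(1/1) = 3.26 atm.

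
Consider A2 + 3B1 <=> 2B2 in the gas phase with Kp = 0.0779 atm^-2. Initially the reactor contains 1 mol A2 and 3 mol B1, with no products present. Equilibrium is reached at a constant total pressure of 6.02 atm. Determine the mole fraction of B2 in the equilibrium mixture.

y_B2 = 0.282

Basis: 1 mol A2 initially; let X = conversion of A2. Extent ξ = X.
Species balance: n_A2 = 1 − X; n_B1 = 3 − 3X; n_B2 = 2X.
Total moles n_T = 4 − 2X.
y_i = n_i/n_T, p_i = y_i·P. Kp = p_B2^2 / (p_A2 p_B1^3).
Setting this equal to 0.0779 atm^-2 and taking the physical root (0 < X < 1) gives X = 0.439.
Then n_B2 = 0.879, n_T = 3.12, so y_B2 = 0.282.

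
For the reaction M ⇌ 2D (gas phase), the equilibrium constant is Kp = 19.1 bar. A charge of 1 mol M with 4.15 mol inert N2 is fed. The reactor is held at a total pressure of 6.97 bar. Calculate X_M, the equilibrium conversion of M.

X = 0.831

Basis: 1 mol M initially; let X = conversion of M. Extent ξ = X.
Mole table: n_M = 1 − X; n_D = 2X; n_I = 4.15 (inert).
Summing: n_T = 5.15 + X.
y_i = n_i/n_T, p_i = y_i·P. Kp = p_D^2 / (p_M).
Substituting and setting equal to 19.1 bar gives a polynomial in X; the root in (0,1) is X = 0.831.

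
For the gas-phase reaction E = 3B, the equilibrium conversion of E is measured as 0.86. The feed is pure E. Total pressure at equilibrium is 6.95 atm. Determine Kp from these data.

Let X = conversion of E (basis 1 mol E); extent of reaction ξ = X.
Species balance: n_E = 1 − X; n_B = 3X.
Total moles n_T = 1 + 2X.
At X = 0.86: n_E = 0.14, n_B = 2.58, n_T = 2.72.
p_i = (n_i/n_T)·P. Kp = p_B^3 / (p_E) = 801 atm^2.

Kp = 801 atm^2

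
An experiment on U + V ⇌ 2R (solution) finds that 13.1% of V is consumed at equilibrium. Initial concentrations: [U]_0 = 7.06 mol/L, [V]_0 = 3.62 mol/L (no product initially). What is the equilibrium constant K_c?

K_c = 0.0434

Let X = conversion of V.
Concentrations: [U] = 7.06 − 3.62X; [V] = 3.62 − 3.62X; [R] = 7.24X.
At X = 0.131: [U] = 6.59, [V] = 3.15, [R] = 0.948.
K_c = [R]^2 / ([U] [V]) = 0.0434.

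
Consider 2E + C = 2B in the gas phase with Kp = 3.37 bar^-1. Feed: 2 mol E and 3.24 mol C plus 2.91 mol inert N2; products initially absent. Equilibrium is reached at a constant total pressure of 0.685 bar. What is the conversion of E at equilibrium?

Basis: 2 mol E initially; let X = conversion of E. Extent ξ = X.
Moles: n_E = 2 − 2X; n_C = 3.24 − X; n_B = 2X; n_I = 2.91 (inert).
Summing: n_T = 8.15 − X.
Mole fractions y_i = n_i/n_T; Kp = p_B^2 / (p_E^2 p_C) with p_i = y_i·P.
Setting this equal to 3.37 bar^-1 and taking the physical root (0 < X < 1) gives X = 0.477.

X = 0.477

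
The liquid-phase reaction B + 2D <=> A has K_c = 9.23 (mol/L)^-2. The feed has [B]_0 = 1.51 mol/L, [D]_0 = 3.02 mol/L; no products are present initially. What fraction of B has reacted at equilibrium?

Let X = conversion of B; extent ξ = 1.51·X mol/L.
Concentrations: [B] = 1.51 − 1.51X; [D] = 3.02 − 3.02X; [A] = 1.51X.
K_c = [A] / ([B] [D]^2).
Setting equal to 9.23 and solving for X on (0,1) gives X = 0.789.

X = 0.789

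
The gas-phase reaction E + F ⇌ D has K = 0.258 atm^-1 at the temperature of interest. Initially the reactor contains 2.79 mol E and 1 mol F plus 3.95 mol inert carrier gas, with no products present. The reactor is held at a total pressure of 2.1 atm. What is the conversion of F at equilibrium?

Basis: 1 mol F initially; let X = conversion of F. Extent ξ = X.
Species balance: n_E = 2.79 − X; n_F = 1 − X; n_D = X; n_I = 3.95 (inert).
Total moles n_T = 7.74 − X.
Mole fractions y_i = n_i/n_T; K = p_D / (p_E p_F) with p_i = y_i·P.
Equating to 0.258 atm^-1 and solving on 0 < X < 1: X = 0.158.

X = 0.158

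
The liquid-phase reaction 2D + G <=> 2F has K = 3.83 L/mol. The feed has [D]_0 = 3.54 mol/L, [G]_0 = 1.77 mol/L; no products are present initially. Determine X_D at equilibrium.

Let X = conversion of D; extent ξ = 3.54X/2 mol/L.
Concentrations: [D] = 3.54 − 3.54X; [G] = 1.77 − 1.77X; [F] = 3.54X.
K = [F]^2 / ([D]^2 [G]).
Solving K = 3.83 for X ∈ (0,1): X = 0.617.

X = 0.617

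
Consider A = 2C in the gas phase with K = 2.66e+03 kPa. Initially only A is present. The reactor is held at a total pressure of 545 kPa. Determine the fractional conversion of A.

Basis: 1 mol A initially; let X = conversion of A. Extent ξ = X.
Mole table: n_A = 1 − X; n_C = 2X.
Total moles n_T = 1 + X.
With p_i = (n_i/n_T)P, K = p_C^2 / (p_A).
Setting this equal to 2.66e+03 kPa and taking the physical root (0 < X < 1) gives X = 0.741.

X = 0.741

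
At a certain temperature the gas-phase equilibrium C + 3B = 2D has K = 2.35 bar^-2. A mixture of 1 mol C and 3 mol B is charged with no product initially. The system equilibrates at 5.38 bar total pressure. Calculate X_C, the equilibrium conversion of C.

X = 0.708

Let X = conversion of C (basis 1 mol C); extent of reaction ξ = X.
Moles: n_C = 1 − X; n_B = 3 − 3X; n_D = 2X.
Total moles n_T = 4 − 2X.
y_i = n_i/n_T, p_i = y_i·P. K = p_D^2 / (p_C p_B^3).
Setting this equal to 2.35 bar^-2 and taking the physical root (0 < X < 1) gives X = 0.708.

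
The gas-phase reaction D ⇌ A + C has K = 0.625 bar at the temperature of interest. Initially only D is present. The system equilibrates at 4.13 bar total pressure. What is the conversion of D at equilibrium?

Take 1 mol D as basis and let X be its fractional conversion, so ξ = X.
Moles: n_D = 1 − X; n_A = X; n_C = X.
n_T = Σnᵢ = 1 + X.
Mole fractions y_i = n_i/n_T; K = p_A p_C / (p_D) with p_i = y_i·P.
Setting this equal to 0.625 bar and taking the physical root (0 < X < 1) gives X = 0.363.

X = 0.363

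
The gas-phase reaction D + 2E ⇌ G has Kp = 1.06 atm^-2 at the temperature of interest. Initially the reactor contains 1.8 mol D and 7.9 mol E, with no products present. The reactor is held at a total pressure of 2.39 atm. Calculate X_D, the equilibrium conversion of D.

Let X = conversion of D (basis 1.8 mol D); extent of reaction ξ = 1.8X.
Mole table: n_D = 1.8 − 1.8X; n_E = 7.9 − 3.6X; n_G = 1.8X.
n_T = Σnᵢ = 9.7 − 3.6X.
y_i = n_i/n_T, p_i = y_i·P. Kp = p_G / (p_D p_E^2).
Equating to 1.06 atm^-2 and solving on 0 < X < 1: X = 0.768.

X = 0.768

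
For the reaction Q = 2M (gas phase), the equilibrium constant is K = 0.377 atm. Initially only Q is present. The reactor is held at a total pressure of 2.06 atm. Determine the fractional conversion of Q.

X = 0.209

Let X = conversion of Q (basis 1 mol Q); extent of reaction ξ = X.
Moles: n_Q = 1 − X; n_M = 2X.
Summing: n_T = 1 + X.
With p_i = (n_i/n_T)P, K = p_M^2 / (p_Q).
Setting this equal to 0.377 atm and taking the physical root (0 < X < 1) gives X = 0.209.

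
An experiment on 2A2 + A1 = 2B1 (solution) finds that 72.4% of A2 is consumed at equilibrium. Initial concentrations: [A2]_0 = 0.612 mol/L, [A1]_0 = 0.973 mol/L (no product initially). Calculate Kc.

Let X = conversion of A2.
Concentrations: [A2] = 0.612 − 0.612X; [A1] = 0.973 − 0.306X; [B1] = 0.612X.
At X = 0.724: [A2] = 0.169, [A1] = 0.751, [B1] = 0.443.
Kc = [B1]^2 / ([A2]^2 [A1]) = 9.16 L/mol.

Kc = 9.16 L/mol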